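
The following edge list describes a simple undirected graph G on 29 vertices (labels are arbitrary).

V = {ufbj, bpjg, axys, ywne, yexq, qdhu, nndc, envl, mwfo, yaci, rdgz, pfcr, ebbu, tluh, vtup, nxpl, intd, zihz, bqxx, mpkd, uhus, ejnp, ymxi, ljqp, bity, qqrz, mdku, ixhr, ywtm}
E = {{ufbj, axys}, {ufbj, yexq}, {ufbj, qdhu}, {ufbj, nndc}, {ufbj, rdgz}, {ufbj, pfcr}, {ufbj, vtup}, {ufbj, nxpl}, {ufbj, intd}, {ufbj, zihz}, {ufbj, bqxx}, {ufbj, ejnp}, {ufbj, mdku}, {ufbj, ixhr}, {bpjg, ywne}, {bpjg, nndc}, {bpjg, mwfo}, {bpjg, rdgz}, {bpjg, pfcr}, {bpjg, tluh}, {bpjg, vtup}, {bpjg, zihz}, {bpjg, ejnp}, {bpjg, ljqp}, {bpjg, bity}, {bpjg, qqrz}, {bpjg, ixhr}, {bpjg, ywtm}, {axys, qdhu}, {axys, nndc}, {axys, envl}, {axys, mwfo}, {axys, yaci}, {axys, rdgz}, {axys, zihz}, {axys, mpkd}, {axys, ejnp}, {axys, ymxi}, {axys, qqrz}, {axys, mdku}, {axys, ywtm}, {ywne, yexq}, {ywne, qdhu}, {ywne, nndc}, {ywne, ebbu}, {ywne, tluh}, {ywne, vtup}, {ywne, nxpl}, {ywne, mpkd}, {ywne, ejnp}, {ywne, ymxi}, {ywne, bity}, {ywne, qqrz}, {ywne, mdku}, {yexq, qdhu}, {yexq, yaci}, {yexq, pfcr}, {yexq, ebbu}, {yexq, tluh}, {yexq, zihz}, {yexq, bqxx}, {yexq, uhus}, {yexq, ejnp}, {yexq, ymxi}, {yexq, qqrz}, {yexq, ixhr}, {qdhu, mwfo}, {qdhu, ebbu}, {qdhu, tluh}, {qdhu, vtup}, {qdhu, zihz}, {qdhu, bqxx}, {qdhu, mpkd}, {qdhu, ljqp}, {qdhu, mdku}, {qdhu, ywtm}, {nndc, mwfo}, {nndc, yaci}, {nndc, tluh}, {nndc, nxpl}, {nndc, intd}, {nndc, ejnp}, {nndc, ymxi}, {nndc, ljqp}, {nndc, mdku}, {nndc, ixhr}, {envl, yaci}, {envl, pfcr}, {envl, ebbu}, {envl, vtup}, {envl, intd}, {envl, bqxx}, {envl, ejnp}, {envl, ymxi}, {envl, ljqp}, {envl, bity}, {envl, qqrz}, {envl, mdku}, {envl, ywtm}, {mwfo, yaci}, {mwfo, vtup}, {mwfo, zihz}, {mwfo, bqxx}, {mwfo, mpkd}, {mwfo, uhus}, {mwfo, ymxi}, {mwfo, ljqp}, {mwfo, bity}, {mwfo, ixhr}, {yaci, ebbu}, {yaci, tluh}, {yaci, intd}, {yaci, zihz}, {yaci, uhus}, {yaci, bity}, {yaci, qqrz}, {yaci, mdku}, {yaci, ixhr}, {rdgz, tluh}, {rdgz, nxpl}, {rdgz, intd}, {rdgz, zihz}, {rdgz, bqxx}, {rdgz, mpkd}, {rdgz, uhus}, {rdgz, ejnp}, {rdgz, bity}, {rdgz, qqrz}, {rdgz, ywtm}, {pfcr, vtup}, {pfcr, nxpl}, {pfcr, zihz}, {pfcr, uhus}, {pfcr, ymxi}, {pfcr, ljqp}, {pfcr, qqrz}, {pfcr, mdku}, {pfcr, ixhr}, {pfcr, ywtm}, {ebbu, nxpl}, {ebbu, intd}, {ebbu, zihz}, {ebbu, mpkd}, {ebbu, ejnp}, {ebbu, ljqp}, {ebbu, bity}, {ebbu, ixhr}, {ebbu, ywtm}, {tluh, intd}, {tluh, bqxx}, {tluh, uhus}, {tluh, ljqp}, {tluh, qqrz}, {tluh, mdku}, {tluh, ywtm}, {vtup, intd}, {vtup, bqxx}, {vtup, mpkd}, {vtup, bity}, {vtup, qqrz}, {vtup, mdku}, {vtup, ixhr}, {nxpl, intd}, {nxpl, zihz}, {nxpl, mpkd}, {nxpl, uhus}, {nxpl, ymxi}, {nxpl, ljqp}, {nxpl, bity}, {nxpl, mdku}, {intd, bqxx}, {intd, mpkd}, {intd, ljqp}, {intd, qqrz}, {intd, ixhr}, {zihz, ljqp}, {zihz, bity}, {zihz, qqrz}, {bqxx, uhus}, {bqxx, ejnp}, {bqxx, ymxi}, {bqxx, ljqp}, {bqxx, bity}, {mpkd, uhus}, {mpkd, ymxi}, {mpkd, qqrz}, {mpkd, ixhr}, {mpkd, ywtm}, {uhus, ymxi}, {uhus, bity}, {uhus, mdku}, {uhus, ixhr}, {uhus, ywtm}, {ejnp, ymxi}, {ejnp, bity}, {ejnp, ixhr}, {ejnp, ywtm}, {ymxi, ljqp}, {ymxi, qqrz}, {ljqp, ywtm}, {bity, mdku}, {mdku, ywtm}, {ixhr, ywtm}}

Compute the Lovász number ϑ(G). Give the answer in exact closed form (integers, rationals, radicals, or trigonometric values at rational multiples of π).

sqrt(29)

N(yexq) = {ufbj, ywne, qdhu, yaci, pfcr, ebbu, tluh, zihz, bqxx, uhus, ejnp, ymxi, qqrz, ixhr}, |N(yexq)| = 14.
Vertex ixhr has 14 neighbors: ufbj, bpjg, yexq, nndc, mwfo, yaci, pfcr, ebbu, vtup, intd, mpkd, uhus, ejnp, ywtm.
Vertex pfcr has 14 neighbors: ufbj, bpjg, yexq, envl, vtup, nxpl, zihz, uhus, ymxi, ljqp, qqrz, mdku, ixhr, ywtm.
Vertex vtup has 14 neighbors: ufbj, bpjg, ywne, qdhu, envl, mwfo, pfcr, intd, bqxx, mpkd, bity, qqrz, mdku, ixhr.
Every vertex has degree 14 (N=29); strongly regular (29,14,6,7).
spec(A) ≈ [14.0, 2.192582, -3.192582] (distinct, 6 d.p.).
With N=29: ϑ(G) = 29·(-(-sqrt(29)/2 - 1/2))/(14−(-sqrt(29)/2 - 1/2)) = sqrt(29).
ϑ(G) ≈ 5.3852.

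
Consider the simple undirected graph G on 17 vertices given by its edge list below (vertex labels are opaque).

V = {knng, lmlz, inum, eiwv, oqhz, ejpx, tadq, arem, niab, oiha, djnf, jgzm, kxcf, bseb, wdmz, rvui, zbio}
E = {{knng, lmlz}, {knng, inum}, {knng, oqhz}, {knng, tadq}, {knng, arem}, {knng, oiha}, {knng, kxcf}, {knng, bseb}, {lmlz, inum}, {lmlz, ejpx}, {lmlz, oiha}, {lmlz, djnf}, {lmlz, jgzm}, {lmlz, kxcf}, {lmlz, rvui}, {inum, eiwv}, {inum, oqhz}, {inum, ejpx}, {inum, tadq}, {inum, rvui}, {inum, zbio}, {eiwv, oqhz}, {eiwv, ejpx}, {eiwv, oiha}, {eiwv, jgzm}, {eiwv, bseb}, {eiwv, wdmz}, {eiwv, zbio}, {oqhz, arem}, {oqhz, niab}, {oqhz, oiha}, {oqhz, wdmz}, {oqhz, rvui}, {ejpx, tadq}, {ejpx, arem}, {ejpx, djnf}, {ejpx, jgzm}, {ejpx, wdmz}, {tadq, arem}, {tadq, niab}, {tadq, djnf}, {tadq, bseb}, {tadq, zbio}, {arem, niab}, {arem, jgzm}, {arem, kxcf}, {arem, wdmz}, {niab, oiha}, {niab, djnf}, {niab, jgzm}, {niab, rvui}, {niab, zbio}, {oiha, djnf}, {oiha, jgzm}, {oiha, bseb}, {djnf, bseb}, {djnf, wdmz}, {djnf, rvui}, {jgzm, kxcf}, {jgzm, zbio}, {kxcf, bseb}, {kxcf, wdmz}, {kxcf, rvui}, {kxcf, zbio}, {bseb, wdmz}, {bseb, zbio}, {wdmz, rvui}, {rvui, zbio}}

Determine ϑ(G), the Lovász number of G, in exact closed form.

sqrt(17)

deg(zbio) = 8; N(zbio) = {inum, eiwv, tadq, niab, jgzm, kxcf, bseb, rvui}.
deg(lmlz) = 8; N(lmlz) = {knng, inum, ejpx, oiha, djnf, jgzm, kxcf, rvui}.
N(oiha) = {knng, lmlz, eiwv, oqhz, niab, djnf, jgzm, bseb}, |N(oiha)| = 8.
Vertex oqhz has 8 neighbors: knng, inum, eiwv, arem, niab, oiha, wdmz, rvui.
8-regular, N=17; SR(17,8,3,4) — a Paley graph.
spec(A) ≈ [8.0, 1.561553, -2.561553] (distinct, 6 d.p.).
λ_max=8, λ_min=-sqrt(17)/2 - 1/2; ϑ = −17·λ_min/(λ_max−λ_min) = sqrt(17).
≈ 4.12310563 (to 8 d.p.).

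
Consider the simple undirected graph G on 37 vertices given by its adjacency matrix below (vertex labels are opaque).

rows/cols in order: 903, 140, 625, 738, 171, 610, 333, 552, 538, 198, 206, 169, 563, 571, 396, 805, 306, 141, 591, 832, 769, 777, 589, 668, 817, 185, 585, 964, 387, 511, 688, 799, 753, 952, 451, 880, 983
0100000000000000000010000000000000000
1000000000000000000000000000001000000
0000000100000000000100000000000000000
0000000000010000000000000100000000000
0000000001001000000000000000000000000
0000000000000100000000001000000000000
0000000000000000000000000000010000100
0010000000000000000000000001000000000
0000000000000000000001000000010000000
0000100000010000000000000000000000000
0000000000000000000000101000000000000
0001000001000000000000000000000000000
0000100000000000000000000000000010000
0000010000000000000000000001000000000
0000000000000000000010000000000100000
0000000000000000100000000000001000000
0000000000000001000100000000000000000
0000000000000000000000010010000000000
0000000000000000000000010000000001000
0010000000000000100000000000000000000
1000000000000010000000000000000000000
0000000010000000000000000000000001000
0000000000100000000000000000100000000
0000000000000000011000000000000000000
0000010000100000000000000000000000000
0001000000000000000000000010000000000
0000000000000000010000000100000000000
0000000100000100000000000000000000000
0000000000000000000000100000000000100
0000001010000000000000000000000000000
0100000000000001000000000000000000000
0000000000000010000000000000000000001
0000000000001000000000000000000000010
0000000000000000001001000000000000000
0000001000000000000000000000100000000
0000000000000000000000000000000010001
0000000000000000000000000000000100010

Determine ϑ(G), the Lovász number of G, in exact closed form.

deg(738) = 2; N(738) = {169, 185}.
deg(198) = 2; N(198) = {171, 169}.
deg(387) = 2; N(387) = {589, 451}.
Vertex 832 has 2 neighbors: 625, 306.
Regular of degree 2 on 37 vertices: the odd cycle C_{37}.
A has 19 distinct eigenvalues ≈ [2.0, 1.97123, 1.88575, 1.74603, 1.55607, 1.32135, 1.04861, 0.74571, 0.42136, 0.08488, -0.25404, -0.58565, -0.90041, -1.18927, -1.44391, -1.65702, -1.82246, -1.93547, -1.99279].
ϑ = −N·λ_min/(λ_max−λ_min) = −37·(-2*cos(pi/37))/(2−(-2*cos(pi/37))) = 37*cos(pi/37)/(cos(pi/37) + 1).
ϑ(G) ≈ 18.4666.
18 ≤ 37*cos(pi/37)/(cos(pi/37) + 1) ≤ 19: both strict.

37*cos(pi/37)/(cos(pi/37) + 1)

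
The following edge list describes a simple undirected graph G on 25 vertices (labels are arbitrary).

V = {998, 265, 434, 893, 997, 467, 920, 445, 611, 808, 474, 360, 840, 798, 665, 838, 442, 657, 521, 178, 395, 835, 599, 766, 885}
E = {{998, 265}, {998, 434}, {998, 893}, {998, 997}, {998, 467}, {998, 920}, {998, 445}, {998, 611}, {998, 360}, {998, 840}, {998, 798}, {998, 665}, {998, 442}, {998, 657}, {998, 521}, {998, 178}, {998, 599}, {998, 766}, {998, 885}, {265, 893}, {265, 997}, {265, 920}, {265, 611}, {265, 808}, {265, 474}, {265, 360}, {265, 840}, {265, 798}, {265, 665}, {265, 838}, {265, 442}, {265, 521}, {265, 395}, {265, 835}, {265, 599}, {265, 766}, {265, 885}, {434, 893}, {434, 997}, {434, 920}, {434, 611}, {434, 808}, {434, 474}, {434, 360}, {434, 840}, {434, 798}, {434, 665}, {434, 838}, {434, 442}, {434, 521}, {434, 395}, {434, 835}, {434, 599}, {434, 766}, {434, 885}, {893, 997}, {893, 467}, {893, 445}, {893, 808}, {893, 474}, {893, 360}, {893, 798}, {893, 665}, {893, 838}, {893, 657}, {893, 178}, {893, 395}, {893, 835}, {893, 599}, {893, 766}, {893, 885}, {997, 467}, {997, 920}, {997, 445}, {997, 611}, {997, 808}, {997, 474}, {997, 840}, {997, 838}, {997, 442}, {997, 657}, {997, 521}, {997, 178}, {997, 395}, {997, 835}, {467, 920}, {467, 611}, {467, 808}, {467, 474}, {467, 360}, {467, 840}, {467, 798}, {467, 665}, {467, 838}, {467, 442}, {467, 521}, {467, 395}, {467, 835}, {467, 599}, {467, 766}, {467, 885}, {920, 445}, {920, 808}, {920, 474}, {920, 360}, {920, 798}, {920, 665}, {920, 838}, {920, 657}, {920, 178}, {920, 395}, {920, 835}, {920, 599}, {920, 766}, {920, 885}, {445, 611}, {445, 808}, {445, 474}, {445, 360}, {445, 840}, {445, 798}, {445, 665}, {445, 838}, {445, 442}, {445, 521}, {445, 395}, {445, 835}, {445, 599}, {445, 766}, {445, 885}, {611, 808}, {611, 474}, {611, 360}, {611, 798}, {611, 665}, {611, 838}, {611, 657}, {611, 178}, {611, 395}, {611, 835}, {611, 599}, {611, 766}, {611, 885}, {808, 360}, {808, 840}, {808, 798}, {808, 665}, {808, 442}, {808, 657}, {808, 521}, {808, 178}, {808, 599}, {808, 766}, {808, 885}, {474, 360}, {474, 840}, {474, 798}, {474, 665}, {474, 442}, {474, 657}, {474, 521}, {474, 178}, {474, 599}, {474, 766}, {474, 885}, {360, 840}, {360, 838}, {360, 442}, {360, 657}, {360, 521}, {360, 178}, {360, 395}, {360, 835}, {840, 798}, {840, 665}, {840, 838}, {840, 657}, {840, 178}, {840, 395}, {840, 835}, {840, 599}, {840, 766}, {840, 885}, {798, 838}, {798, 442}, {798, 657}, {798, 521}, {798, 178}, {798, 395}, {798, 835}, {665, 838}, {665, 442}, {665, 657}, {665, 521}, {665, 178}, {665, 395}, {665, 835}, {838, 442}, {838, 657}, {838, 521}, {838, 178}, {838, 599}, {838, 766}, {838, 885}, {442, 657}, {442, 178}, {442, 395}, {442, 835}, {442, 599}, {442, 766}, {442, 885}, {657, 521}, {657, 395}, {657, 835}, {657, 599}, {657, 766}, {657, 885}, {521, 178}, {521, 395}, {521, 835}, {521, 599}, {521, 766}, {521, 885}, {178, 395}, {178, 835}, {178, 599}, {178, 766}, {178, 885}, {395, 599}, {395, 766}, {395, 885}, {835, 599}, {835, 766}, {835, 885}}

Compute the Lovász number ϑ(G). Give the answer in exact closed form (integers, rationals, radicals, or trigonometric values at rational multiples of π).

7

deg(611) = 19; N(611) = {998, 265, 434, 997, 467, 445, 808, 474, 360, 798, 665, 838, 657, 178, 395, 835, 599, 766, 885}.
Vertex 178 has 19 neighbors: 998, 893, 997, 920, 611, 808, 474, 360, 840, 798, 665, 838, 442, 521, 395, 835, 599, 766, 885.
Vertex 893 has 19 neighbors: 998, 265, 434, 997, 467, 445, 808, 474, 360, 798, 665, 838, 657, 178, 395, 835, 599, 766, 885.
deg(885) = 18; N(885) = {998, 265, 434, 893, 467, 920, 445, 611, 808, 474, 840, 838, 442, 657, 521, 178, 395, 835}.
K_{7,6,6,6} (perfect); ϑ(G) = α(G) = max{7,6,6,6} = 7.
Numerically 7.000000.
Sandwich: α(G)=7 ≤ ϑ(G)=7 ≤ χ(Ḡ)=7 (collapsed).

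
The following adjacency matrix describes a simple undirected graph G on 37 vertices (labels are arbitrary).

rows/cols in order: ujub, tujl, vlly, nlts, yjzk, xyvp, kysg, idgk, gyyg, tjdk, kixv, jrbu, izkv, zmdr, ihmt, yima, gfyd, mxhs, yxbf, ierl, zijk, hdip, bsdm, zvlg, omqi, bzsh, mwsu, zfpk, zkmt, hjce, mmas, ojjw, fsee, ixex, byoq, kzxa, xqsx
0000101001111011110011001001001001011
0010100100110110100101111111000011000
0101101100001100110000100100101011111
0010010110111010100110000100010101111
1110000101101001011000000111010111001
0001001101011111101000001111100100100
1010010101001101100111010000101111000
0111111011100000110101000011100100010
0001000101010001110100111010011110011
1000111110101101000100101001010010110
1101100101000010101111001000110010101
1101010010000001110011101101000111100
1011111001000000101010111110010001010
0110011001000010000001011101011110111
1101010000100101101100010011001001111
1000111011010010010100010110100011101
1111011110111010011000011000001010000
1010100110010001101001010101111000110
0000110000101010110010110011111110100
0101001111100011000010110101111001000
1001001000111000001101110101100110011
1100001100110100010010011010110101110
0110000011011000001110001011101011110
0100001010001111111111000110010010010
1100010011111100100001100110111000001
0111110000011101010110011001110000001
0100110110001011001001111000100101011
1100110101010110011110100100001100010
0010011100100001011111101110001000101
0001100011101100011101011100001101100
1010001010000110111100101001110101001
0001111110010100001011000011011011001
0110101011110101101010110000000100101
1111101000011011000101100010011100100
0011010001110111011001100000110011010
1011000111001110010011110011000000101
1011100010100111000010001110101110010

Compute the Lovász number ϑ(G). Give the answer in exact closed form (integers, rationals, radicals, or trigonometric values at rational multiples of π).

N(hjce) = {nlts, yjzk, gyyg, tjdk, kixv, izkv, zmdr, mxhs, yxbf, ierl, hdip, zvlg, omqi, bzsh, mmas, ojjw, ixex, byoq}, |N(hjce)| = 18.
Vertex ixex has 18 neighbors: ujub, tujl, vlly, nlts, yjzk, kysg, jrbu, izkv, ihmt, yima, ierl, hdip, bsdm, mwsu, hjce, mmas, ojjw, byoq.
deg(byoq) = 18; N(byoq) = {vlly, nlts, xyvp, tjdk, kixv, jrbu, zmdr, ihmt, yima, mxhs, yxbf, hdip, bsdm, zkmt, hjce, fsee, ixex, kzxa}.
Vertex zvlg has 18 neighbors: tujl, kysg, gyyg, izkv, zmdr, ihmt, yima, gfyd, mxhs, yxbf, ierl, zijk, hdip, bzsh, mwsu, hjce, fsee, kzxa.
37-vertex 18-regular graph: SR(37,18,8,9) — a Paley graph.
spec(A) ≈ [18.0, 2.541, -3.541] (distinct, 3 d.p.).
λ_max=18, λ_min=-sqrt(37)/2 - 1/2; ϑ = −37·λ_min/(λ_max−λ_min) = sqrt(37).
= 6.08276… (decimal).

sqrt(37)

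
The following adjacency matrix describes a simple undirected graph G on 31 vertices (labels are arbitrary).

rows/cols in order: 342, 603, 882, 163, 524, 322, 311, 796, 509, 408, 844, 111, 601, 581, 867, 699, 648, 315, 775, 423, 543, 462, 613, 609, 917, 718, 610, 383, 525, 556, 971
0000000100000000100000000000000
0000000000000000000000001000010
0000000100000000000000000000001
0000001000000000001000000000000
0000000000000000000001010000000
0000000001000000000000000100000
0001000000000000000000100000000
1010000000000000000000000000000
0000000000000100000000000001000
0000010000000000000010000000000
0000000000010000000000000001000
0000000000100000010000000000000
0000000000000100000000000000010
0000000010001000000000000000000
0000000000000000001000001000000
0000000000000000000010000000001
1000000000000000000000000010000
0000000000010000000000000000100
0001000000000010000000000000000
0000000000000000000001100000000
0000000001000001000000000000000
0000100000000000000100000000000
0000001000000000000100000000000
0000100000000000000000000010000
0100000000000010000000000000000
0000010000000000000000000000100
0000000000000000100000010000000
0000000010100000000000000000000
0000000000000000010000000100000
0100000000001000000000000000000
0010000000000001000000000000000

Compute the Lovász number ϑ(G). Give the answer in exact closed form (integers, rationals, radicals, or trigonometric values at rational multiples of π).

31*cos(pi/31)/(cos(pi/31) + 1)

N(648) = {342, 610}, |N(648)| = 2.
deg(867) = 2; N(867) = {775, 917}.
N(383) = {509, 844}, |N(383)| = 2.
deg(342) = 2; N(342) = {796, 648}.
Regular of degree 2 on 31 vertices: the odd cycle C_{31}.
A has 16 distinct eigenvalues ≈ [2.0, 1.9591, 1.8379, 1.6415, 1.3779, 1.0579, 0.6946, 0.3029, -0.1013, -0.5013, -0.8808, -1.2242, -1.5175, -1.7487, -1.9083, -1.9897].
ϑ = −N·λ_min/(λ_max−λ_min) = −31·(-2*cos(pi/31))/(2−(-2*cos(pi/31))) = 31*cos(pi/31)/(cos(pi/31) + 1).
= 15.46013… (decimal).
Lovász sandwich 15 ≤ 31*cos(pi/31)/(cos(pi/31) + 1) ≤ 16: both strict.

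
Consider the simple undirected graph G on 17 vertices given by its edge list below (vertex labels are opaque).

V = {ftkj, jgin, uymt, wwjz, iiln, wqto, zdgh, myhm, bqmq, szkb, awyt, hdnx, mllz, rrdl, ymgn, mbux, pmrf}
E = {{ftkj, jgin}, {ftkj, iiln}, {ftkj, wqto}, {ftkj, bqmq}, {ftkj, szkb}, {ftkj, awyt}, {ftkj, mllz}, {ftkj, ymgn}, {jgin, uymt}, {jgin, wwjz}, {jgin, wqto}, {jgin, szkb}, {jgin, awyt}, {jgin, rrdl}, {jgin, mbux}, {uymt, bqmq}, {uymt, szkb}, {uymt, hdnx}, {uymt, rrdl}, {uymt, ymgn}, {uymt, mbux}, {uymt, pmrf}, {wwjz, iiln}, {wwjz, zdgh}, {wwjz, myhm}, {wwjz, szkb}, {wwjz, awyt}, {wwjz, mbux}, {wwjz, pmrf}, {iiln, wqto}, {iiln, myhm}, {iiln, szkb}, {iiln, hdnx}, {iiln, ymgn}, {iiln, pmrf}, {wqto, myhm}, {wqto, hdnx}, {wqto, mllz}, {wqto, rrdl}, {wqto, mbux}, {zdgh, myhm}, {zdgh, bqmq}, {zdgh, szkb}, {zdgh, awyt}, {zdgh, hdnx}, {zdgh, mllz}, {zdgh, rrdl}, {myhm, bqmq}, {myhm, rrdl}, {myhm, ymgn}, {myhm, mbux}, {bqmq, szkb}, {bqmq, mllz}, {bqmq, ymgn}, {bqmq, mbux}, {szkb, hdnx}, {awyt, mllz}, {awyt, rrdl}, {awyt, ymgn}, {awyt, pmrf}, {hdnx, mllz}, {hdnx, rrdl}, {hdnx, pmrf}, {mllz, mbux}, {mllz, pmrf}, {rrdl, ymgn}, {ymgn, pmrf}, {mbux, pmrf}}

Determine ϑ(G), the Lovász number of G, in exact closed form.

sqrt(17)

Vertex ftkj has 8 neighbors: jgin, iiln, wqto, bqmq, szkb, awyt, mllz, ymgn.
Vertex pmrf has 8 neighbors: uymt, wwjz, iiln, awyt, hdnx, mllz, ymgn, mbux.
deg(zdgh) = 8; N(zdgh) = {wwjz, myhm, bqmq, szkb, awyt, hdnx, mllz, rrdl}.
N(iiln) = {ftkj, wwjz, wqto, myhm, szkb, hdnx, ymgn, pmrf}, |N(iiln)| = 8.
Regular of degree 8 on 17 vertices: SR(17,8,3,4) — a Paley graph.
spec(A) ≈ [8.0, 1.561553, -2.561553] (distinct, 6 d.p.).
ϑ = −N·λ_min/(λ_max−λ_min) = −17·(-sqrt(17)/2 - 1/2)/(8−(-sqrt(17)/2 - 1/2)) = sqrt(17).
Numerically 4.123106.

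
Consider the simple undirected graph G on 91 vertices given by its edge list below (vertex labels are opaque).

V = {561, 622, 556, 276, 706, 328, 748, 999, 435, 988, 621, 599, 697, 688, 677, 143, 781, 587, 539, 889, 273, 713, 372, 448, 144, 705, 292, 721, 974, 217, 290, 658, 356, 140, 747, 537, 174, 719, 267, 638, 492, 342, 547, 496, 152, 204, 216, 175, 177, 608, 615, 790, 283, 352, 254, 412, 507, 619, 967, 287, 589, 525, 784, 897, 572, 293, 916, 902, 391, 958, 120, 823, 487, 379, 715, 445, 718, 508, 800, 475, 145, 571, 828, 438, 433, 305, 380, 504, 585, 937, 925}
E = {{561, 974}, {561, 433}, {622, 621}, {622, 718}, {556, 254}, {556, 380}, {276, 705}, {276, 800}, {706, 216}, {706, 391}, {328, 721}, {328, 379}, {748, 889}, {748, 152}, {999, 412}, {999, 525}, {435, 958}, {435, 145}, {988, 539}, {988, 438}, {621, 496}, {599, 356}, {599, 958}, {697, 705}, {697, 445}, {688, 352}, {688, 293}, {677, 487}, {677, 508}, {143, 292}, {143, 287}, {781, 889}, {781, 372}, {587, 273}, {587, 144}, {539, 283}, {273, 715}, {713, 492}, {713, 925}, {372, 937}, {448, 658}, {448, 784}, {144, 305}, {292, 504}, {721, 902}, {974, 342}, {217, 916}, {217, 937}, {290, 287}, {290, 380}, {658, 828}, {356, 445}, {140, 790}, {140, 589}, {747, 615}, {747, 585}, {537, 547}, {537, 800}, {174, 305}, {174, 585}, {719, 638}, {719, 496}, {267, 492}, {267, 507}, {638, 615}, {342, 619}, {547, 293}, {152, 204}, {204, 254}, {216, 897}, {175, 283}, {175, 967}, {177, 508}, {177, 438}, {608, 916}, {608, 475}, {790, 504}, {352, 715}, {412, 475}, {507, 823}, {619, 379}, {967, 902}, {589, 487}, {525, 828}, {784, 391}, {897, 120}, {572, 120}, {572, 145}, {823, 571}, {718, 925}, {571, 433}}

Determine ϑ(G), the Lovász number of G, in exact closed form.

N(342) = {974, 619}, |N(342)| = 2.
Vertex 937 has 2 neighbors: 372, 217.
Vertex 718 has 2 neighbors: 622, 925.
Vertex 177 has 2 neighbors: 508, 438.
G on 91 vertices is 2-regular; this is C_{91}, the 91-cycle.
A has 46 distinct eigenvalues ≈ [2.0, 1.9952, 1.981, 1.9572, 1.9242, 1.882, 1.8308, 1.7709, 1.7026, 1.6261, 1.5419, 1.4504, 1.3519, 1.247, 1.1361, 1.0199, 0.8987, 0.7733, 0.6442, 0.5121, 0.3775, 0.2411, 0.1035, -0.0345, -0.1724, -0.3095, -0.445, -0.5785, -0.7092, -0.8365, -0.9599, -1.0786, -1.1923, -1.3002, -1.402, -1.497, -1.585, -1.6653, -1.7378, -1.8019, -1.8575, -1.9042, -1.9419, -1.9703, -1.9893, -1.9988].
ϑ = −N·λ_min/(λ_max−λ_min) = −91·(-2*cos(pi/91))/(2−(-2*cos(pi/91))) = 91*cos(pi/91)/(cos(pi/91) + 1).
= 45.486440158… (decimal).
Lovász sandwich 45 ≤ 91*cos(pi/91)/(cos(pi/91) + 1) ≤ 46: both strict.

91*cos(pi/91)/(cos(pi/91) + 1)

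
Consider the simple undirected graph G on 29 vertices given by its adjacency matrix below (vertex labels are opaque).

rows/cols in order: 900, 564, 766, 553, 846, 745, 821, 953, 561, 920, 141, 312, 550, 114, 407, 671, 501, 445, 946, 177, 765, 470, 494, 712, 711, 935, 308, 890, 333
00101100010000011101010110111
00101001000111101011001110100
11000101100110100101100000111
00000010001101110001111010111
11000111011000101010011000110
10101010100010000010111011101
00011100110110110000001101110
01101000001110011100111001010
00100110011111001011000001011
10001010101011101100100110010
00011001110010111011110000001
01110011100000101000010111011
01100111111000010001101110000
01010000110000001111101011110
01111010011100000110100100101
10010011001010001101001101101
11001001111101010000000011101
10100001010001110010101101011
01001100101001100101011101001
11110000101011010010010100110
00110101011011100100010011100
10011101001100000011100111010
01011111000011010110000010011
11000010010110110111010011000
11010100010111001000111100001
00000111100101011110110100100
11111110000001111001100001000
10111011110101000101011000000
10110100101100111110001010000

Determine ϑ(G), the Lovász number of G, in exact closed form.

deg(141) = 14; N(141) = {553, 846, 953, 561, 920, 550, 407, 671, 501, 946, 177, 765, 470, 333}.
N(890) = {900, 766, 553, 846, 821, 953, 561, 920, 312, 114, 445, 177, 470, 494}, |N(890)| = 14.
N(564) = {766, 846, 953, 312, 550, 114, 407, 501, 946, 177, 494, 712, 711, 308}, |N(564)| = 14.
deg(920) = 14; N(920) = {900, 846, 821, 561, 141, 550, 114, 407, 501, 445, 765, 712, 711, 890}.
G on 29 vertices is 14-regular; strongly regular (29,14,6,7).
The 3 distinct eigenvalues: [14.0, 2.193, -3.193].
Lovász (edge-transitive): ϑ = −29·(-sqrt(29)/2 - 1/2)/((14)−(-sqrt(29)/2 - 1/2)) = sqrt(29).
≈ 5.385164807 (to 9 d.p.).

sqrt(29)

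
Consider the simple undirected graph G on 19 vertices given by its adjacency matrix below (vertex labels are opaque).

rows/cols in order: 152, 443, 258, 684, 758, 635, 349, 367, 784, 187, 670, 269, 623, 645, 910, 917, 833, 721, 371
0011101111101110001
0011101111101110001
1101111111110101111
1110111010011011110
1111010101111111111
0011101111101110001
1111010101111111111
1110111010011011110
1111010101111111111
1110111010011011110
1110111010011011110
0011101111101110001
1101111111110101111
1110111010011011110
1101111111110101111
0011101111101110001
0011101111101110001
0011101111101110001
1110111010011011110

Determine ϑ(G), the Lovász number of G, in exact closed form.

7

Vertex 635 has 12 neighbors: 258, 684, 758, 349, 367, 784, 187, 670, 623, 645, 910, 371.
deg(721) = 12; N(721) = {258, 684, 758, 349, 367, 784, 187, 670, 623, 645, 910, 371}.
N(833) = {258, 684, 758, 349, 367, 784, 187, 670, 623, 645, 910, 371}, |N(833)| = 12.
deg(269) = 12; N(269) = {258, 684, 758, 349, 367, 784, 187, 670, 623, 645, 910, 371}.
Complete multipartite on [7, 6, 3, 3]: sandwich collapses at ϑ=7.
≈ 7.00000 (to 5 d.p.).
α=7, χ(Ḡ)=7; ϑ=7 lies between (collapsed).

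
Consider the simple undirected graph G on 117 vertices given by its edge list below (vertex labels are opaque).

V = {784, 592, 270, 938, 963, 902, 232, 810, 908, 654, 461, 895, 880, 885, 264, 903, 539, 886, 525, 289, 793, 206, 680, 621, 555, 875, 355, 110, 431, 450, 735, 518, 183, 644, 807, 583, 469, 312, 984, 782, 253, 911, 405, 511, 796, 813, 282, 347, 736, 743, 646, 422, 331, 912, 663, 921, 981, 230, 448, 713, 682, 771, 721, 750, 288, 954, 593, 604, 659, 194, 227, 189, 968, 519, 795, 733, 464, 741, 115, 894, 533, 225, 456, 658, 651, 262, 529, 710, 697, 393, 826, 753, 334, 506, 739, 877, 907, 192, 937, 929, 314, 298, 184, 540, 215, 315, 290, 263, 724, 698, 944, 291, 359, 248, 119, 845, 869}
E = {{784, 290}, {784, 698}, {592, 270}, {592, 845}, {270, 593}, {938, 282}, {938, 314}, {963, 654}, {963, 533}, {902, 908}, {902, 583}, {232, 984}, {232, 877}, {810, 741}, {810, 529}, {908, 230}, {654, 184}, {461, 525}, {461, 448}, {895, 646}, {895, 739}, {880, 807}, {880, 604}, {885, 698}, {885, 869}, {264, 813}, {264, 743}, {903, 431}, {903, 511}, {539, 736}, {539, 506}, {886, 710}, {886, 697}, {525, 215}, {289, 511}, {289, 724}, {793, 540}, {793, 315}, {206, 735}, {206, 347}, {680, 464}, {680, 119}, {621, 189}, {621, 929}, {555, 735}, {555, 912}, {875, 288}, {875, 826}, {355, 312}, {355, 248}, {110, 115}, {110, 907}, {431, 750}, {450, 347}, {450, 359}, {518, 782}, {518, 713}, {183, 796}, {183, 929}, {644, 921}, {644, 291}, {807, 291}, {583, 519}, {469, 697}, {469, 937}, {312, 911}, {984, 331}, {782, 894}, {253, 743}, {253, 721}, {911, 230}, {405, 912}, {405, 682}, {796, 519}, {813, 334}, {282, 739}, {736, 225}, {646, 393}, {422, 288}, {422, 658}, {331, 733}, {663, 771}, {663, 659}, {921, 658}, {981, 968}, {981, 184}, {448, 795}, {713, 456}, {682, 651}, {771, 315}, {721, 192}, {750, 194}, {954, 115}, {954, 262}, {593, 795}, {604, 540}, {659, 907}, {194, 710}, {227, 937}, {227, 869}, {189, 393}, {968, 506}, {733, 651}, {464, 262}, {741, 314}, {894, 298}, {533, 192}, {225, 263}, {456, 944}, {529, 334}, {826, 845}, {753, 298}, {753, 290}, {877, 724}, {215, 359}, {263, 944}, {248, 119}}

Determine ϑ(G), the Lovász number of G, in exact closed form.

117*cos(pi/117)/(cos(pi/117) + 1)

deg(698) = 2; N(698) = {784, 885}.
N(981) = {968, 184}, |N(981)| = 2.
N(422) = {288, 658}, |N(422)| = 2.
N(262) = {954, 464}, |N(262)| = 2.
Every vertex has degree 2 (N=117); the odd cycle C_{117}.
Distinct eigenvalues (to 6 d.p.): [2.0, 1.997117, 1.988475, 1.974101, 1.954034, 1.928333, 1.897073, 1.860343, 1.818249, 1.770912, 1.71847, 1.661072, 1.598886, 1.532089, 1.460875, 1.385449, 1.306028, 1.222842, 1.136129, 1.046142, 0.953137, 0.857385, 0.759161, 0.658748, 0.556435, 0.452518, 0.347296, 0.241073, 0.134155, 0.02685, -0.080532, -0.187682, -0.294291, -0.400051, -0.504658, -0.60781, -0.70921, -0.808564, -0.905588, -1.0, -1.091529, -1.179911, -1.264891, -1.346224, -1.423675, -1.497021, -1.566052, -1.630567, -1.69038, -1.74532, -1.795227, -1.839959, -1.879385, -1.913393, -1.941884, -1.964775, -1.982002, -1.993515, -1.999279].
−117·(-2*cos(pi/117)) / ((2)−(-2*cos(pi/117))) = 117*cos(pi/117)/(cos(pi/117) + 1) = ϑ(G).
= 58.48945… (decimal).
Check 58 ≤ 117*cos(pi/117)/(cos(pi/117) + 1) ≤ 59: both strict.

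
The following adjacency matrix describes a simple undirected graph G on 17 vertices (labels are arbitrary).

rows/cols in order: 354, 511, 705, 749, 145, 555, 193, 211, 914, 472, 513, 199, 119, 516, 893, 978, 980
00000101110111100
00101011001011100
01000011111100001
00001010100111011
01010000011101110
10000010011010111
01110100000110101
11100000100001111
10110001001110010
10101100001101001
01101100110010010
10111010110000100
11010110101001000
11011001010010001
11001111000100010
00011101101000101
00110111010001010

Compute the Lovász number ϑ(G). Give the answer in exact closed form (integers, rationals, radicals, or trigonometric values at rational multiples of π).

Vertex 516 has 8 neighbors: 354, 511, 749, 145, 211, 472, 119, 980.
deg(199) = 8; N(199) = {354, 705, 749, 145, 193, 914, 472, 893}.
N(893) = {354, 511, 145, 555, 193, 211, 199, 978}, |N(893)| = 8.
N(978) = {749, 145, 555, 211, 914, 513, 893, 980}, |N(978)| = 8.
Every vertex has degree 8 (N=17); Paley(17): SR with (k,λ,μ)=(8,3,4).
The 3 distinct eigenvalues: [8.0, 1.56155, -2.56155].
Lovász: ϑ = −17(-sqrt(17)/2 - 1/2)/(8+-(-sqrt(17)/2 - 1/2)) = sqrt(17).
Numerically 4.123105626.

sqrt(17)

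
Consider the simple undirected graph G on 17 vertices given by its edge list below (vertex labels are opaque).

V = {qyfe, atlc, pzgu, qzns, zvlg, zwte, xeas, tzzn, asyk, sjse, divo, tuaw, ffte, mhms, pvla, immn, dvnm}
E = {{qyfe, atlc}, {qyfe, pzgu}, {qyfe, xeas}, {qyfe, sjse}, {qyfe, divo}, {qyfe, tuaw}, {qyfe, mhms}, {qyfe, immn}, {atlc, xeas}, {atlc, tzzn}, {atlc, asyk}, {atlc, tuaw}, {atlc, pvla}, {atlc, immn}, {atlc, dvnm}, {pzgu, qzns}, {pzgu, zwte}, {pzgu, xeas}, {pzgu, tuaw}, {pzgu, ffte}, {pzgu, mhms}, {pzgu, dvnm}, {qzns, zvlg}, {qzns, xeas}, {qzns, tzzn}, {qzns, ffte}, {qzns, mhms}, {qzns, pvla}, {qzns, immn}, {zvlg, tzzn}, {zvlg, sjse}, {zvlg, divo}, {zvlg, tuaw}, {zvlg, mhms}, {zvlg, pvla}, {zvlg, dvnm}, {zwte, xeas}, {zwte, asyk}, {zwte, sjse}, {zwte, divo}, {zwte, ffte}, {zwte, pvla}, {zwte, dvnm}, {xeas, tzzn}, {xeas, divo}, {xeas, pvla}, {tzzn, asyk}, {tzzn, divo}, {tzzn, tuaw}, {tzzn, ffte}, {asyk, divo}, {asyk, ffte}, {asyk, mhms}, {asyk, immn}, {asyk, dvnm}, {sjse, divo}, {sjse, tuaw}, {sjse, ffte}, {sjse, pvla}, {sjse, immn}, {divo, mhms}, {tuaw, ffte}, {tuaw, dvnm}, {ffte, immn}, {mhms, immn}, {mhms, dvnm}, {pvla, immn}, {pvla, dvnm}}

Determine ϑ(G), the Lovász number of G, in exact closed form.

N(pvla) = {atlc, qzns, zvlg, zwte, xeas, sjse, immn, dvnm}, |N(pvla)| = 8.
N(qyfe) = {atlc, pzgu, xeas, sjse, divo, tuaw, mhms, immn}, |N(qyfe)| = 8.
Vertex atlc has 8 neighbors: qyfe, xeas, tzzn, asyk, tuaw, pvla, immn, dvnm.
N(tuaw) = {qyfe, atlc, pzgu, zvlg, tzzn, sjse, ffte, dvnm}, |N(tuaw)| = 8.
Regular of degree 8 on 17 vertices: Paley(17): SR with (k,λ,μ)=(8,3,4).
spec(A) ≈ [8.0, 1.56155, -2.56155] (distinct, 5 d.p.).
ϑ = −N·λ_min/(λ_max−λ_min) = −17·(-sqrt(17)/2 - 1/2)/(8−(-sqrt(17)/2 - 1/2)) = sqrt(17).
≈ 4.1231 (to 4 d.p.).

sqrt(17)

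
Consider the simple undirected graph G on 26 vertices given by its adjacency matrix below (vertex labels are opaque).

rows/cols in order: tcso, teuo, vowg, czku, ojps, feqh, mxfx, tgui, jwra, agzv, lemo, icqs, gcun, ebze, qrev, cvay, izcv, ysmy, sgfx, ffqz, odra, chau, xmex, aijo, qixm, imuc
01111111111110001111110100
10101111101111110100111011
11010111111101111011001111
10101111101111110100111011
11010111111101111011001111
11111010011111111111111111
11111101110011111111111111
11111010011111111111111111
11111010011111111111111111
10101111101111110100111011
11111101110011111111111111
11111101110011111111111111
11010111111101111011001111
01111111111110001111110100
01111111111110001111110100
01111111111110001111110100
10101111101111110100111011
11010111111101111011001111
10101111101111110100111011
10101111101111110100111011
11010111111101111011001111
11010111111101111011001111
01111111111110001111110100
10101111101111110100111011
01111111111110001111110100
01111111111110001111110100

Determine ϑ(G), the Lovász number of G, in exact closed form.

7

deg(qixm) = 19; N(qixm) = {teuo, vowg, czku, ojps, feqh, mxfx, tgui, jwra, agzv, lemo, icqs, gcun, izcv, ysmy, sgfx, ffqz, odra, chau, aijo}.
deg(imuc) = 19; N(imuc) = {teuo, vowg, czku, ojps, feqh, mxfx, tgui, jwra, agzv, lemo, icqs, gcun, izcv, ysmy, sgfx, ffqz, odra, chau, aijo}.
deg(xmex) = 19; N(xmex) = {teuo, vowg, czku, ojps, feqh, mxfx, tgui, jwra, agzv, lemo, icqs, gcun, izcv, ysmy, sgfx, ffqz, odra, chau, aijo}.
Vertex lemo has 23 neighbors: tcso, teuo, vowg, czku, ojps, feqh, tgui, jwra, agzv, gcun, ebze, qrev, cvay, izcv, ysmy, sgfx, ffqz, odra, chau, xmex, aijo, qixm, imuc.
Complete 5-partite, parts [7, 7, 6, 3, 3]: perfect, ϑ = α = 7.
≈ 7.000000 (to 6 d.p.).
Check 7 ≤ 7 ≤ 7: collapsed.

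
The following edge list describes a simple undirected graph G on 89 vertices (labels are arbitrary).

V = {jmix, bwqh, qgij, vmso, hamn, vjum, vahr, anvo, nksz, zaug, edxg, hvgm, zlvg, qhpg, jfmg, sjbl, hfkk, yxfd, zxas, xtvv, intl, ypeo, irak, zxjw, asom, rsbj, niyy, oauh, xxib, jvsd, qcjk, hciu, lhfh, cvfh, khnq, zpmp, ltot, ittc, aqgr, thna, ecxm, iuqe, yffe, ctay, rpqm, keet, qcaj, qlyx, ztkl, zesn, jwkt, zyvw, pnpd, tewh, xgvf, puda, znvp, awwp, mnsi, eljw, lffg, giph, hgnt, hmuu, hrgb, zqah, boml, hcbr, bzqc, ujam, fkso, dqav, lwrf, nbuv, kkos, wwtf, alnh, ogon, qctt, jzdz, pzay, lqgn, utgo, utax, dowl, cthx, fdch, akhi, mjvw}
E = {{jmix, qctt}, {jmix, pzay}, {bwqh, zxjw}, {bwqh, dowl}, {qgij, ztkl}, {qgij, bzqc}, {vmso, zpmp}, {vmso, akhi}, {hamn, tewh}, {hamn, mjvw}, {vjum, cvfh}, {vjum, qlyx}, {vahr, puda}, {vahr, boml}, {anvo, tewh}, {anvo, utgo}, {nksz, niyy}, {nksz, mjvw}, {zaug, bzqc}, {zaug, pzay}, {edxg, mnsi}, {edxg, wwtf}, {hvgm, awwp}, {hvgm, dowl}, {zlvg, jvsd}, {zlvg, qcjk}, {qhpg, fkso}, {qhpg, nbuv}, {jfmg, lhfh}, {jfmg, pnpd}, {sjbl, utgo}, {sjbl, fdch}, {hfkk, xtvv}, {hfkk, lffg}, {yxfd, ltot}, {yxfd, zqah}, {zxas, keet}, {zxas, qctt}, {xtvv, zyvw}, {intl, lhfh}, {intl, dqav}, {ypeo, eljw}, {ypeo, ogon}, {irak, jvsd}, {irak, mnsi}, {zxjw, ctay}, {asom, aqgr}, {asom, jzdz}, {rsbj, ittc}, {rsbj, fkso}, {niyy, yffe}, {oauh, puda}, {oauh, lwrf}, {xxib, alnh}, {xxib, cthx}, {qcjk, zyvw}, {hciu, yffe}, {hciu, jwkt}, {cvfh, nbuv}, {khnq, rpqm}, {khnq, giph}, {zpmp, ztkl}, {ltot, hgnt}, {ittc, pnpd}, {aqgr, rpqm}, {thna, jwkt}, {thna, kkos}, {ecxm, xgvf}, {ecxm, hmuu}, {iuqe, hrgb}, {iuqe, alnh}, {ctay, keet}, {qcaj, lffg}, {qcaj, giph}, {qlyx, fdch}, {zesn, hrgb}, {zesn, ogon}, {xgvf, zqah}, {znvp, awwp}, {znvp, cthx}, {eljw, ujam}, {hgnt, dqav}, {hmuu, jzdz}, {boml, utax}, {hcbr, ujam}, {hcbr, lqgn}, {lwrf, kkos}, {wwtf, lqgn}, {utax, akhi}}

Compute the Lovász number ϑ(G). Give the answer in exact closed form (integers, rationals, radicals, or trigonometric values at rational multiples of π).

deg(ctay) = 2; N(ctay) = {zxjw, keet}.
deg(znvp) = 2; N(znvp) = {awwp, cthx}.
N(rsbj) = {ittc, fkso}, |N(rsbj)| = 2.
Vertex qgij has 2 neighbors: ztkl, bzqc.
G on 89 vertices is 2-regular; the odd cycle C_{89}.
Distinct eigenvalues (to 4 d.p.): [2.0, 1.995, 1.9801, 1.9553, 1.9208, 1.8767, 1.8232, 1.7607, 1.6894, 1.6097, 1.522, 1.4266, 1.3242, 1.2152, 1.1001, 0.9796, 0.8541, 0.7244, 0.5911, 0.4549, 0.3164, 0.1763, 0.0353, -0.1058, -0.2465, -0.3859, -0.5233, -0.6582, -0.7898, -0.9174, -1.0405, -1.1584, -1.2705, -1.3763, -1.4752, -1.5668, -1.6506, -1.7261, -1.7931, -1.8511, -1.8999, -1.9393, -1.9689, -1.9888, -1.9988].
Lovász (edge-transitive): ϑ = −89·(-2*cos(pi/89))/((2)−(-2*cos(pi/89))) = 89*cos(pi/89)/(cos(pi/89) + 1).
ϑ(G) ≈ 44.486135317.
Lovász sandwich 44 ≤ 89*cos(pi/89)/(cos(pi/89) + 1) ≤ 45: both strict.

89*cos(pi/89)/(cos(pi/89) + 1)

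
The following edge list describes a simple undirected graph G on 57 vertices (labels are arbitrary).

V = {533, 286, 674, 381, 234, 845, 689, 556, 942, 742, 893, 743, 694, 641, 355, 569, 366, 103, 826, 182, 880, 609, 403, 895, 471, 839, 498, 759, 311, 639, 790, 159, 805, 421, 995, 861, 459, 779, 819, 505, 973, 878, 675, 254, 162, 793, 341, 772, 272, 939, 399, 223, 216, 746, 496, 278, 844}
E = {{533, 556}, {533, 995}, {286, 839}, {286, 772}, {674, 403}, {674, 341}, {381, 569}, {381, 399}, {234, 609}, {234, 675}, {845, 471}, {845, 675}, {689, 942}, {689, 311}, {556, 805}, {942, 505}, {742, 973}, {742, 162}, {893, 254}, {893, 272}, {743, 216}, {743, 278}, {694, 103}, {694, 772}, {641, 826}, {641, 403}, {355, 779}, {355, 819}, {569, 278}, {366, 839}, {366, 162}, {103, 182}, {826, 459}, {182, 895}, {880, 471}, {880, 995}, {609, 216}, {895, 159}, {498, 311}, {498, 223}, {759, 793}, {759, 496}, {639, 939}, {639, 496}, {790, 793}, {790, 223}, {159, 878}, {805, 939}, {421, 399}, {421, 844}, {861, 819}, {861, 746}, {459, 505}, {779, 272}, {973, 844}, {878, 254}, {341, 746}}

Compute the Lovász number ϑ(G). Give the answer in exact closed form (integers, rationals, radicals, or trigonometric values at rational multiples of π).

N(639) = {939, 496}, |N(639)| = 2.
Vertex 609 has 2 neighbors: 234, 216.
N(939) = {639, 805}, |N(939)| = 2.
deg(746) = 2; N(746) = {861, 341}.
Every vertex has degree 2 (N=57); the odd cycle C_{57}.
Distinct eigenvalues (to 3 d.p.): [2.0, 1.988, 1.952, 1.892, 1.809, 1.704, 1.578, 1.434, 1.271, 1.094, 0.903, 0.701, 0.491, 0.275, 0.055, -0.165, -0.383, -0.597, -0.803, -1.0, -1.184, -1.355, -1.508, -1.644, -1.759, -1.853, -1.925, -1.973, -1.997].
With N=57: ϑ(G) = 57·(-(-1)*2*cos(pi/57))/(2−(-2*cos(pi/57))) = 57*cos(pi/57)/(cos(pi/57) + 1).
ϑ(G) ≈ 28.47834517.
α=28, χ(Ḡ)=29; ϑ=57*cos(pi/57)/(cos(pi/57) + 1) lies between (both strict).

57*cos(pi/57)/(cos(pi/57) + 1)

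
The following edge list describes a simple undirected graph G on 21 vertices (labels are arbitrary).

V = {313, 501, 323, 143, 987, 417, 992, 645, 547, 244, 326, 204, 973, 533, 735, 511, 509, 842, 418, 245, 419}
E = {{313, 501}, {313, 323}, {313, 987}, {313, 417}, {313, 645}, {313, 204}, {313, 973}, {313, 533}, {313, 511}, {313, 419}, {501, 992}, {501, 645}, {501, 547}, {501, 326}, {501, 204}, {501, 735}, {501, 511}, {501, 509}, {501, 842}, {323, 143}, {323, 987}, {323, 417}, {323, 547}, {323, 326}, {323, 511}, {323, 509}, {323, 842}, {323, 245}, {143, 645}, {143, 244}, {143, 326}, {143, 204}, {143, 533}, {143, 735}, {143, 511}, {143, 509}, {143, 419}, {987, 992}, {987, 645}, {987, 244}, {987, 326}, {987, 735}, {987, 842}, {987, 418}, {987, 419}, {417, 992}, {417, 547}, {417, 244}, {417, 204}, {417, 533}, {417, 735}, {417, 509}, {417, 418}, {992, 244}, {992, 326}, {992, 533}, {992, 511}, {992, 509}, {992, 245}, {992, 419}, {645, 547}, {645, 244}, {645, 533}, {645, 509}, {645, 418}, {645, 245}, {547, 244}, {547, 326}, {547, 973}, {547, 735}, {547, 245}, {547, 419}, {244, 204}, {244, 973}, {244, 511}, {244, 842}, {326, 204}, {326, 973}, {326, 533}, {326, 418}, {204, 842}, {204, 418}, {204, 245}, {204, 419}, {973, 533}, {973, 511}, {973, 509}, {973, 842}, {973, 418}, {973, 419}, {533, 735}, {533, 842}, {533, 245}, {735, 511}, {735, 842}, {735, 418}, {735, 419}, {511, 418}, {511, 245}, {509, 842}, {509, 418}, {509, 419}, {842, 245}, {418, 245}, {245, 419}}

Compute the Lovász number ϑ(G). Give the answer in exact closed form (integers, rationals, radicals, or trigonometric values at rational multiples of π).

6

Vertex 509 has 10 neighbors: 501, 323, 143, 417, 992, 645, 973, 842, 418, 419.
deg(973) = 10; N(973) = {313, 547, 244, 326, 533, 511, 509, 842, 418, 419}.
N(418) = {987, 417, 645, 326, 204, 973, 735, 511, 509, 245}, |N(418)| = 10.
N(533) = {313, 143, 417, 992, 645, 326, 973, 735, 842, 245}, |N(533)| = 10.
10-regular, N=21; Kneser-type, 2-subsets of [7].
Distinct eigenvalues (to 6 d.p.): [10.0, 1.0, -4.0].
Lovász (edge-transitive): ϑ = −21·(-4)/((10)−(-4)) = 6.
Numerically 6.0000000.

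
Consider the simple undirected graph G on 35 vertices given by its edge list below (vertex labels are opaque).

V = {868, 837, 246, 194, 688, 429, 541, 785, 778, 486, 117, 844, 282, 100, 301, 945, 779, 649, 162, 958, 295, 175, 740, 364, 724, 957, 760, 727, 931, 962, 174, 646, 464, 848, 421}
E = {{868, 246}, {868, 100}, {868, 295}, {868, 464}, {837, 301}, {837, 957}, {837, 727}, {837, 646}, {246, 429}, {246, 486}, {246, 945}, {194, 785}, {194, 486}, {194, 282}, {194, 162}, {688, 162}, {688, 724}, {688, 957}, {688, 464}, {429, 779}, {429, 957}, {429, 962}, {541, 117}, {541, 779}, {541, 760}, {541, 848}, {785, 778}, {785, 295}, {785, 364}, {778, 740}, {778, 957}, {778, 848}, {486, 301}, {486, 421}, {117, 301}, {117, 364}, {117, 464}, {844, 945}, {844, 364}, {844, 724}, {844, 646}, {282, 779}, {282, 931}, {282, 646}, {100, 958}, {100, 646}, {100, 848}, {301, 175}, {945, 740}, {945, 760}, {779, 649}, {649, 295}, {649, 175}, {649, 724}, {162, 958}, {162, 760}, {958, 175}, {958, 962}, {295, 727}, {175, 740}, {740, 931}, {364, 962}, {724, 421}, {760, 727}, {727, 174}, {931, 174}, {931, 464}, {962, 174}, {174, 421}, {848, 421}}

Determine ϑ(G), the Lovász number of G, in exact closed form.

Vertex 364 has 4 neighbors: 785, 117, 844, 962.
Vertex 246 has 4 neighbors: 868, 429, 486, 945.
deg(837) = 4; N(837) = {301, 957, 727, 646}.
deg(421) = 4; N(421) = {486, 724, 174, 848}.
Every vertex has degree 4 (N=35); Kneser-type, 3-subsets of [7].
Distinct eigenvalues (to 6 d.p.): [4.0, 2.0, -1.0, -3.0].
With N=35: ϑ(G) = 35·(-1*(-3))/(4−(-3)) = 15.
= 15.0000000… (decimal).

15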